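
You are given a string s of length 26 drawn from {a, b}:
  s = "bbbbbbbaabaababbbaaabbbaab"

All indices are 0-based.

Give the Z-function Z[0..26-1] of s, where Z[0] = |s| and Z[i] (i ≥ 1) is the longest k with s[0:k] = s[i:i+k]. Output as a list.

[26, 6, 5, 4, 3, 2, 1, 0, 0, 1, 0, 0, 1, 0, 3, 2, 1, 0, 0, 0, 3, 2, 1, 0, 0, 1]

Z[0]=26
i=1: i≥r, start 0; Z[1]=6 grow→box=[1,7)
i=2: min(r-i=5, Z[1]=6)=5; Z[2]=5
i=3: min(r-i=4, Z[2]=5)=4; Z[3]=4
i=4: min(r-i=3, Z[3]=4)=3; Z[4]=3
i=5: min(r-i=2, Z[4]=3)=2; Z[5]=2
i=6: min(r-i=1, Z[5]=2)=1; Z[6]=1
i=7: i≥r, start 0; Z[7]=0
i=8: i≥r, start 0; Z[8]=0
i=9: i≥r, start 0; Z[9]=1 grow→box=[9,10)
i=10: i≥r, start 0; Z[10]=0
i=11: i≥r, start 0; Z[11]=0
i=12: i≥r, start 0; Z[12]=1 grow→box=[12,13)
i=13: i≥r, start 0; Z[13]=0
i=14: i≥r, start 0; Z[14]=3 grow→box=[14,17)
i=15: min(r-i=2, Z[1]=6)=2; Z[15]=2
i=16: min(r-i=1, Z[2]=5)=1; Z[16]=1
i=17: i≥r, start 0; Z[17]=0
i=18: i≥r, start 0; Z[18]=0
i=19: i≥r, start 0; Z[19]=0
i=20: i≥r, start 0; Z[20]=3 grow→box=[20,23)
i=21: min(r-i=2, Z[1]=6)=2; Z[21]=2
i=22: min(r-i=1, Z[2]=5)=1; Z[22]=1
i=23: i≥r, start 0; Z[23]=0
i=24: i≥r, start 0; Z[24]=0
i=25: i≥r, start 0; Z[25]=1 grow→box=[25,26)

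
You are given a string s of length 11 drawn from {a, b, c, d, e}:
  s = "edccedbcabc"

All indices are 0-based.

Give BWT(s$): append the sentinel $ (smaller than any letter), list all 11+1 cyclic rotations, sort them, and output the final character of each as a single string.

rank  rotation      last
    0  $edccedbcabc  c
    1  abc$edccedbc  c
    2  bc$edccedbca  a
    3  bcabc$edcced  d
    4  c$edccedbcab  b
    5  cabc$edccedb  b
    6  ccedbcabc$ed  d
    7  cedbcabc$edc  c
    8  dbcabc$edcce  e
    9  dccedbcabc$e  e
   10  edbcabc$edcc  c
   11  edccedbcabc$  $

ccadbbdceec$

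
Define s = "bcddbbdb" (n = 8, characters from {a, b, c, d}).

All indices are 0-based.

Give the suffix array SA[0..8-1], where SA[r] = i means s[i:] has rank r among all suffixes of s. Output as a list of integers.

[7, 4, 0, 5, 1, 6, 3, 2]

sorted suffixes:
  #0 SA[0]=7  'b'
  #1 SA[1]=4  'bbdb'
  #2 SA[2]=0  'bcddbbdb'
  #3 SA[3]=5  'bdb'
  #4 SA[4]=1  'cddbbdb'
  #5 SA[5]=6  'db'
  #6 SA[6]=3  'dbbdb'
  #7 SA[7]=2  'ddbbdb'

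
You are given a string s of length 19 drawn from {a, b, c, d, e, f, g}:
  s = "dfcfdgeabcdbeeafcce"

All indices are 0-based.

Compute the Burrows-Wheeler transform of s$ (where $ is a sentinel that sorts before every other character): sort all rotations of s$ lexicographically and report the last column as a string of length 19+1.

eeeadfbcfc$fcgebadcd

rank  rotation              last
    0  $dfcfdgeabcdbeeafcce  e
    1  abcdbeeafcce$dfcfdge  e
    2  afcce$dfcfdgeabcdbee  e
    3  bcdbeeafcce$dfcfdgea  a
    4  beeafcce$dfcfdgeabcd  d
    5  cce$dfcfdgeabcdbeeaf  f
    6  cdbeeafcce$dfcfdgeab  b
    7  ce$dfcfdgeabcdbeeafc  c
    8  cfdgeabcdbeeafcce$df  f
    9  dbeeafcce$dfcfdgeabc  c
   10  dfcfdgeabcdbeeafcce$  $
   11  dgeabcdbeeafcce$dfcf  f
   12  e$dfcfdgeabcdbeeafcc  c
   13  eabcdbeeafcce$dfcfdg  g
   14  eafcce$dfcfdgeabcdbe  e
   15  eeafcce$dfcfdgeabcdb  b
   16  fcce$dfcfdgeabcdbeea  a
   17  fcfdgeabcdbeeafcce$d  d
   18  fdgeabcdbeeafcce$dfc  c
   19  geabcdbeeafcce$dfcfd  d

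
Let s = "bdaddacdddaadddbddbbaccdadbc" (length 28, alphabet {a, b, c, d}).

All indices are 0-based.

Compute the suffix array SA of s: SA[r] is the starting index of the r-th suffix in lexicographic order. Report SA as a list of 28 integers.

rank | idx | suffix
   0 |  10 | aadddbddbbaccdadbc
   1 |  20 | accdadbc
   2 |   5 | acdddaadddbddbbaccdadbc
   3 |  24 | adbc
   4 |   2 | addacdddaadddbddbbaccdadbc
   5 |  11 | adddbddbbaccdadbc
   6 |  19 | baccdadbc
   7 |  18 | bbaccdadbc
   8 |  26 | bc
   9 |   0 | bdaddacdddaadddbddbbaccdadbc
  10 |  15 | bddbbaccdadbc
  11 |  27 | c
  12 |  21 | ccdadbc
  13 |  22 | cdadbc
  14 |   6 | cdddaadddbddbbaccdadbc
  15 |   9 | daadddbddbbaccdadbc
  16 |   4 | dacdddaadddbddbbaccdadbc
  17 |  23 | dadbc
  18 |   1 | daddacdddaadddbddbbaccdadbc
  19 |  17 | dbbaccdadbc
  20 |  25 | dbc
  21 |  14 | dbddbbaccdadbc
  22 |   8 | ddaadddbddbbaccdadbc
  23 |   3 | ddacdddaadddbddbbaccdadbc
  24 |  16 | ddbbaccdadbc
  25 |  13 | ddbddbbaccdadbc
  26 |   7 | dddaadddbddbbaccdadbc
  27 |  12 | dddbddbbaccdadbc

[10, 20, 5, 24, 2, 11, 19, 18, 26, 0, 15, 27, 21, 22, 6, 9, 4, 23, 1, 17, 25, 14, 8, 3, 16, 13, 7, 12]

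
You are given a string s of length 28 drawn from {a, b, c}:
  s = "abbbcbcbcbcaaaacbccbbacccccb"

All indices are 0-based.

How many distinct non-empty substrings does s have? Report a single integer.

347

sorted suffixes:
  #0 SA[0]=11  'aaaacbccbbacccccb'
  #1 SA[1]=12  'aaacbccbbacccccb'
  #2 SA[2]=13  'aacbccbbacccccb'
  #3 SA[3]=0  'abbbcbcbcbcaaaacbccbbacccccb'
  #4 SA[4]=14  'acbccbbacccccb'
  #5 SA[5]=21  'acccccb'
  #6 SA[6]=27  'b'
  #7 SA[7]=20  'bacccccb'
  #8 SA[8]=19  'bbacccccb'
  #9 SA[9]=1  'bbbcbcbcbcaaaacbccbbacccccb'
  #10 SA[10]=2  'bbcbcbcbcaaaacbccbbacccccb'
  #11 SA[11]=9  'bcaaaacbccbbacccccb'
  #12 SA[12]=7  'bcbcaaaacbccbbacccccb'
  #13 SA[13]=5  'bcbcbcaaaacbccbbacccccb'
  #14 SA[14]=3  'bcbcbcbcaaaacbccbbacccccb'
  #15 SA[15]=16  'bccbbacccccb'
  #16 SA[16]=10  'caaaacbccbbacccccb'
  #17 SA[17]=26  'cb'
  #18 SA[18]=18  'cbbacccccb'
  #19 SA[19]=8  'cbcaaaacbccbbacccccb'
  #20 SA[20]=6  'cbcbcaaaacbccbbacccccb'
  #21 SA[21]=4  'cbcbcbcaaaacbccbbacccccb'
  #22 SA[22]=15  'cbccbbacccccb'
  #23 SA[23]=25  'ccb'
  #24 SA[24]=17  'ccbbacccccb'
  #25 SA[25]=24  'cccb'
  #26 SA[26]=23  'ccccb'
  #27 SA[27]=22  'cccccb'

SA = [11, 12, 13, 0, 14, 21, 27, 20, 19, 1, 2, 9, 7, 5, 3, 16, 10, 26, 18, 8, 6, 4, 15, 25, 17, 24, 23, 22]
i: (SA[i-1],SA[i]) lcp shared
  1: (11,12) 3 'aaa'
  2: (12,13) 2 'aa'
  3: (13,0) 1 'a'
  4: (0,14) 1 'a'
  5: (14,21) 2 'ac'
  6: (21,27) 0 ''
  7: (27,20) 1 'b'
  8: (20,19) 1 'b'
  9: (19,1) 2 'bb'
  10: (1,2) 2 'bb'
  11: (2,9) 1 'b'
  12: (9,7) 2 'bc'
  13: (7,5) 4 'bcbc'
  14: (5,3) 6 'bcbcbc'
  15: (3,16) 2 'bc'
  16: (16,10) 0 ''
  17: (10,26) 1 'c'
  18: (26,18) 2 'cb'
  19: (18,8) 2 'cb'
  20: (8,6) 3 'cbc'
  21: (6,4) 5 'cbcbc'
  22: (4,15) 3 'cbc'
  23: (15,25) 1 'c'
  24: (25,17) 3 'ccb'
  25: (17,24) 2 'cc'
  26: (24,23) 3 'ccc'
  27: (23,22) 4 'cccc'

n(n+1)/2 = 28·29/2 = 406
Σ LCP = 0 + 3 + 2 + 1 + 1 + 2 + 0 + 1 + 1 + 2 + 2 + 1 + 2 + 4 + 6 + 2 + 0 + 1 + 2 + 2 + 3 + 5 + 3 + 1 + 3 + 2 + 3 + 4 = 59
distinct = 406 − 59 = 347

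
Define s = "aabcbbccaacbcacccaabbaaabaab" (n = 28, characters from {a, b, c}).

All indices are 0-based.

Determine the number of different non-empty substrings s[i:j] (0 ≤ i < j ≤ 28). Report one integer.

356

rank | idx | suffix
   0 |  21 | aaabaab
   1 |  25 | aab
   2 |  22 | aabaab
   3 |  17 | aabbaaabaab
   4 |   0 | aabcbbccaacbcacccaabbaaabaab
   5 |   8 | aacbcacccaabbaaabaab
   6 |  26 | ab
   7 |  23 | abaab
   8 |  18 | abbaaabaab
   9 |   1 | abcbbccaacbcacccaabbaaabaab
  10 |   9 | acbcacccaabbaaabaab
  11 |  13 | acccaabbaaabaab
  12 |  27 | b
  13 |  20 | baaabaab
  14 |  24 | baab
  15 |  19 | bbaaabaab
  16 |   4 | bbccaacbcacccaabbaaabaab
  17 |  11 | bcacccaabbaaabaab
  18 |   2 | bcbbccaacbcacccaabbaaabaab
  19 |   5 | bccaacbcacccaabbaaabaab
  20 |  16 | caabbaaabaab
  21 |   7 | caacbcacccaabbaaabaab
  22 |  12 | cacccaabbaaabaab
  23 |   3 | cbbccaacbcacccaabbaaabaab
  24 |  10 | cbcacccaabbaaabaab
  25 |  15 | ccaabbaaabaab
  26 |   6 | ccaacbcacccaabbaaabaab
  27 |  14 | cccaabbaaabaab

SA = [21, 25, 22, 17, 0, 8, 26, 23, 18, 1, 9, 13, 27, 20, 24, 19, 4, 11, 2, 5, 16, 7, 12, 3, 10, 15, 6, 14]
rank  pair      lcp
   1  s[21:],s[25:]  2  'aa'
   2  s[25:],s[22:]  3  'aab'
   3  s[22:],s[17:]  3  'aab'
   4  s[17:],s[0:]  3  'aab'
   5  s[0:],s[8:]  2  'aa'
   6  s[8:],s[26:]  1  'a'
   7  s[26:],s[23:]  2  'ab'
   8  s[23:],s[18:]  2  'ab'
   9  s[18:],s[1:]  2  'ab'
  10  s[1:],s[9:]  1  'a'
  11  s[9:],s[13:]  2  'ac'
  12  s[13:],s[27:]  0  ''
  13  s[27:],s[20:]  1  'b'
  14  s[20:],s[24:]  3  'baa'
  15  s[24:],s[19:]  1  'b'
  16  s[19:],s[4:]  2  'bb'
  17  s[4:],s[11:]  1  'b'
  18  s[11:],s[2:]  2  'bc'
  19  s[2:],s[5:]  2  'bc'
  20  s[5:],s[16:]  0  ''
  21  s[16:],s[7:]  3  'caa'
  22  s[7:],s[12:]  2  'ca'
  23  s[12:],s[3:]  1  'c'
  24  s[3:],s[10:]  2  'cb'
  25  s[10:],s[15:]  1  'c'
  26  s[15:],s[6:]  4  'ccaa'
  27  s[6:],s[14:]  2  'cc'

n(n+1)/2 = 28·29/2 = 406
Σ LCP = 0 + 2 + 3 + 3 + 3 + 2 + 1 + 2 + 2 + 2 + 1 + 2 + 0 + 1 + 3 + 1 + 2 + 1 + 2 + 2 + 0 + 3 + 2 + 1 + 2 + 1 + 4 + 2 = 50
distinct = 406 − 50 = 356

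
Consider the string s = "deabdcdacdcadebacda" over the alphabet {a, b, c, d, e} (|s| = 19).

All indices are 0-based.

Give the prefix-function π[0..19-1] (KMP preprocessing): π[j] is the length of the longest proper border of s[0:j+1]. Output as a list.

π[0] = 0
j=1 s[j]='e': π[1]=0 (border '')
j=2 s[j]='a': π[2]=0 (border '')
j=3 s[j]='b': π[3]=0 (border '')
j=4 s[j]='d': π[4]=1 (border 'd')
j=5 s[j]='c': k: 1→0; π[5]=0 (border '')
j=6 s[j]='d': π[6]=1 (border 'd')
j=7 s[j]='a': k: 1→0; π[7]=0 (border '')
j=8 s[j]='c': π[8]=0 (border '')
j=9 s[j]='d': π[9]=1 (border 'd')
j=10 s[j]='c': k: 1→0; π[10]=0 (border '')
j=11 s[j]='a': π[11]=0 (border '')
j=12 s[j]='d': π[12]=1 (border 'd')
j=13 s[j]='e': π[13]=2 (border 'de')
j=14 s[j]='b': k: 2→0; π[14]=0 (border '')
j=15 s[j]='a': π[15]=0 (border '')
j=16 s[j]='c': π[16]=0 (border '')
j=17 s[j]='d': π[17]=1 (border 'd')
j=18 s[j]='a': k: 1→0; π[18]=0 (border '')

[0, 0, 0, 0, 1, 0, 1, 0, 0, 1, 0, 0, 1, 2, 0, 0, 0, 1, 0]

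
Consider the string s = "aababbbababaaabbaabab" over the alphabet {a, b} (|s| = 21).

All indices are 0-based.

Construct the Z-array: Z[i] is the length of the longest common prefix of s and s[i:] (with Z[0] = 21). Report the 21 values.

[21, 1, 0, 1, 0, 0, 0, 1, 0, 1, 0, 2, 3, 1, 0, 0, 5, 1, 0, 1, 0]

Z[0]=21
i=1: i≥r, start 0; Z[1]=1 extend→box=[1,2)
i=2: i≥r, start 0; Z[2]=0
i=3: i≥r, start 0; Z[3]=1 extend→box=[3,4)
i=4: i≥r, start 0; Z[4]=0
i=5: i≥r, start 0; Z[5]=0
i=6: i≥r, start 0; Z[6]=0
i=7: i≥r, start 0; Z[7]=1 extend→box=[7,8)
i=8: i≥r, start 0; Z[8]=0
i=9: i≥r, start 0; Z[9]=1 extend→box=[9,10)
i=10: i≥r, start 0; Z[10]=0
i=11: i≥r, start 0; Z[11]=2 extend→box=[11,13)
i=12: min(r-i=1, Z[1]=1)=1; Z[12]=3 extend→box=[12,15)
i=13: min(r-i=2, Z[1]=1)=1; Z[13]=1
i=14: min(r-i=1, Z[2]=0)=0; Z[14]=0
i=15: i≥r, start 0; Z[15]=0
i=16: i≥r, start 0; Z[16]=5 extend→box=[16,21)
i=17: min(r-i=4, Z[1]=1)=1; Z[17]=1
i=18: min(r-i=3, Z[2]=0)=0; Z[18]=0
i=19: min(r-i=2, Z[3]=1)=1; Z[19]=1
i=20: min(r-i=1, Z[4]=0)=0; Z[20]=0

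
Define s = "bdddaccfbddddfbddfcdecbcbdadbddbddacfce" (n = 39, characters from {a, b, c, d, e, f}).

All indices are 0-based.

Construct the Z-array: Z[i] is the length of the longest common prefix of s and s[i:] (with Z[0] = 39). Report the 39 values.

[39, 0, 0, 0, 0, 0, 0, 0, 4, 0, 0, 0, 0, 0, 3, 0, 0, 0, 0, 0, 0, 0, 1, 0, 2, 0, 0, 0, 3, 0, 0, 3, 0, 0, 0, 0, 0, 0, 0]

Z[0]=39
i=1: i≥r, start 0; Z[1]=0
i=2: i≥r, start 0; Z[2]=0
i=3: i≥r, start 0; Z[3]=0
i=4: i≥r, start 0; Z[4]=0
i=5: i≥r, start 0; Z[5]=0
i=6: i≥r, start 0; Z[6]=0
i=7: i≥r, start 0; Z[7]=0
i=8: i≥r, start 0; Z[8]=4 grow→box=[8,12)
i=9: min(r-i=3, Z[1]=0)=0; Z[9]=0
i=10: min(r-i=2, Z[2]=0)=0; Z[10]=0
i=11: min(r-i=1, Z[3]=0)=0; Z[11]=0
i=12: i≥r, start 0; Z[12]=0
i=13: i≥r, start 0; Z[13]=0
i=14: i≥r, start 0; Z[14]=3 grow→box=[14,17)
i=15: min(r-i=2, Z[1]=0)=0; Z[15]=0
i=16: min(r-i=1, Z[2]=0)=0; Z[16]=0
i=17: i≥r, start 0; Z[17]=0
i=18: i≥r, start 0; Z[18]=0
i=19: i≥r, start 0; Z[19]=0
i=20: i≥r, start 0; Z[20]=0
i=21: i≥r, start 0; Z[21]=0
i=22: i≥r, start 0; Z[22]=1 grow→box=[22,23)
i=23: i≥r, start 0; Z[23]=0
i=24: i≥r, start 0; Z[24]=2 grow→box=[24,26)
i=25: min(r-i=1, Z[1]=0)=0; Z[25]=0
i=26: i≥r, start 0; Z[26]=0
i=27: i≥r, start 0; Z[27]=0
i=28: i≥r, start 0; Z[28]=3 grow→box=[28,31)
i=29: min(r-i=2, Z[1]=0)=0; Z[29]=0
i=30: min(r-i=1, Z[2]=0)=0; Z[30]=0
i=31: i≥r, start 0; Z[31]=3 grow→box=[31,34)
i=32: min(r-i=2, Z[1]=0)=0; Z[32]=0
i=33: min(r-i=1, Z[2]=0)=0; Z[33]=0
i=34: i≥r, start 0; Z[34]=0
i=35: i≥r, start 0; Z[35]=0
i=36: i≥r, start 0; Z[36]=0
i=37: i≥r, start 0; Z[37]=0
i=38: i≥r, start 0; Z[38]=0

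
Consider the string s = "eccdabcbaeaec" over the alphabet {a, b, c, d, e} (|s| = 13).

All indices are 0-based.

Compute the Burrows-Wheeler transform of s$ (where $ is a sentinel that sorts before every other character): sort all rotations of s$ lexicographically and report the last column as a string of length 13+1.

cdbecaebeccaa$

rank  rotation        last
    0  $eccdabcbaeaec  c
    1  abcbaeaec$eccd  d
    2  aeaec$eccdabcb  b
    3  aec$eccdabcbae  e
    4  baeaec$eccdabc  c
    5  bcbaeaec$eccda  a
    6  c$eccdabcbaeae  e
    7  cbaeaec$eccdab  b
    8  ccdabcbaeaec$e  e
    9  cdabcbaeaec$ec  c
   10  dabcbaeaec$ecc  c
   11  eaec$eccdabcba  a
   12  ec$eccdabcbaea  a
   13  eccdabcbaeaec$  $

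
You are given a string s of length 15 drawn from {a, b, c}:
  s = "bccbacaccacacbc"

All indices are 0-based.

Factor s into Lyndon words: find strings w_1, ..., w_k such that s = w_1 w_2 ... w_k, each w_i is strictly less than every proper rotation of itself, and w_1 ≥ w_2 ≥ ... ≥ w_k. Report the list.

["bcc", "b", "acacc", "acacbc"]

emit factor 1: 'bcc' (i=0, period=3)
emit factor 2: 'b' (i=3, period=1)
emit factor 3: 'acacc' (i=4, period=5)
emit factor 4: 'acacbc' (i=9, period=6)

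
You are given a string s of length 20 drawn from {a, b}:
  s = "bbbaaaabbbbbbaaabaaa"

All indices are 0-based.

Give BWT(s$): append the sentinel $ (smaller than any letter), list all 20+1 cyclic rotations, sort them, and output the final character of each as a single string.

aaabbbaaaaaabbbb$bbba

rank  rotation               last
    0  $bbbaaaabbbbbbaaabaaa  a
    1  a$bbbaaaabbbbbbaaabaa  a
    2  aa$bbbaaaabbbbbbaaaba  a
    3  aaa$bbbaaaabbbbbbaaab  b
    4  aaaabbbbbbaaabaaa$bbb  b
    5  aaabaaa$bbbaaaabbbbbb  b
    6  aaabbbbbbaaabaaa$bbba  a
    7  aabaaa$bbbaaaabbbbbba  a
    8  aabbbbbbaaabaaa$bbbaa  a
    9  abaaa$bbbaaaabbbbbbaa  a
   10  abbbbbbaaabaaa$bbbaaa  a
   11  baaa$bbbaaaabbbbbbaaa  a
   12  baaaabbbbbbaaabaaa$bb  b
   13  baaabaaa$bbbaaaabbbbb  b
   14  bbaaaabbbbbbaaabaaa$b  b
   15  bbaaabaaa$bbbaaaabbbb  b
   16  bbbaaaabbbbbbaaabaaa$  $
   17  bbbaaabaaa$bbbaaaabbb  b
   18  bbbbaaabaaa$bbbaaaabb  b
   19  bbbbbaaabaaa$bbbaaaab  b
   20  bbbbbbaaabaaa$bbbaaaa  a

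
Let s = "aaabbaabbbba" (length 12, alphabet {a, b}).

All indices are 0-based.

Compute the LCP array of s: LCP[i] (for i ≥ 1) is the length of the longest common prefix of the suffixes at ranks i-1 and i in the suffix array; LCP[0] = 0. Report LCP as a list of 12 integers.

[0, 1, 2, 4, 1, 3, 0, 2, 1, 3, 2, 3]

rank | idx | suffix
   0 |  11 | a
   1 |   0 | aaabbaabbbba
   2 |   1 | aabbaabbbba
   3 |   5 | aabbbba
   4 |   2 | abbaabbbba
   5 |   6 | abbbba
   6 |  10 | ba
   7 |   4 | baabbbba
   8 |   9 | bba
   9 |   3 | bbaabbbba
  10 |   8 | bbba
  11 |   7 | bbbba

SA = [11, 0, 1, 5, 2, 6, 10, 4, 9, 3, 8, 7]
[i] adj suffixes → lcp
  [1] 11/0 → 1 ('a')
  [2] 0/1 → 2 ('aa')
  [3] 1/5 → 4 ('aabb')
  [4] 5/2 → 1 ('a')
  [5] 2/6 → 3 ('abb')
  [6] 6/10 → 0 ('')
  [7] 10/4 → 2 ('ba')
  [8] 4/9 → 1 ('b')
  [9] 9/3 → 3 ('bba')
  [10] 3/8 → 2 ('bb')
  [11] 8/7 → 3 ('bbb')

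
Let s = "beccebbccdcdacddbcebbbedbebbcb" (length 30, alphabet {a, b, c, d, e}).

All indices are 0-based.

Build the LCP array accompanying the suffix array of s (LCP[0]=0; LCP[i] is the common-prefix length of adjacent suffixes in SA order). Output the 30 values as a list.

rank | idx | suffix
   0 |  12 | acddbcebbbedbebbcb
   1 |  29 | b
   2 |  19 | bbbedbebbcb
   3 |  26 | bbcb
   4 |   5 | bbccdcdacddbcebbbedbebbcb
   5 |  20 | bbedbebbcb
   6 |  27 | bcb
   7 |   6 | bccdcdacddbcebbbedbebbcb
   8 |  16 | bcebbbedbebbcb
   9 |  24 | bebbcb
  10 |   0 | beccebbccdcdacddbcebbbedbebbcb
  11 |  21 | bedbebbcb
  12 |  28 | cb
  13 |   7 | ccdcdacddbcebbbedbebbcb
  14 |   2 | ccebbccdcdacddbcebbbedbebbcb
  15 |  10 | cdacddbcebbbedbebbcb
  16 |   8 | cdcdacddbcebbbedbebbcb
  17 |  13 | cddbcebbbedbebbcb
  18 |  17 | cebbbedbebbcb
  19 |   3 | cebbccdcdacddbcebbbedbebbcb
  20 |  11 | dacddbcebbbedbebbcb
  21 |  15 | dbcebbbedbebbcb
  22 |  23 | dbebbcb
  23 |   9 | dcdacddbcebbbedbebbcb
  24 |  14 | ddbcebbbedbebbcb
  25 |  18 | ebbbedbebbcb
  26 |  25 | ebbcb
  27 |   4 | ebbccdcdacddbcebbbedbebbcb
  28 |   1 | eccebbccdcdacddbcebbbedbebbcb
  29 |  22 | edbebbcb

SA = [12, 29, 19, 26, 5, 20, 27, 6, 16, 24, 0, 21, 28, 7, 2, 10, 8, 13, 17, 3, 11, 15, 23, 9, 14, 18, 25, 4, 1, 22]
i: (SA[i-1],SA[i]) lcp shared
  1: (12,29) 0 ''
  2: (29,19) 1 'b'
  3: (19,26) 2 'bb'
  4: (26,5) 3 'bbc'
  5: (5,20) 2 'bb'
  6: (20,27) 1 'b'
  7: (27,6) 2 'bc'
  8: (6,16) 2 'bc'
  9: (16,24) 1 'b'
  10: (24,0) 2 'be'
  11: (0,21) 2 'be'
  12: (21,28) 0 ''
  13: (28,7) 1 'c'
  14: (7,2) 2 'cc'
  15: (2,10) 1 'c'
  16: (10,8) 2 'cd'
  17: (8,13) 2 'cd'
  18: (13,17) 1 'c'
  19: (17,3) 4 'cebb'
  20: (3,11) 0 ''
  21: (11,15) 1 'd'
  22: (15,23) 2 'db'
  23: (23,9) 1 'd'
  24: (9,14) 1 'd'
  25: (14,18) 0 ''
  26: (18,25) 3 'ebb'
  27: (25,4) 4 'ebbc'
  28: (4,1) 1 'e'
  29: (1,22) 1 'e'

[0, 0, 1, 2, 3, 2, 1, 2, 2, 1, 2, 2, 0, 1, 2, 1, 2, 2, 1, 4, 0, 1, 2, 1, 1, 0, 3, 4, 1, 1]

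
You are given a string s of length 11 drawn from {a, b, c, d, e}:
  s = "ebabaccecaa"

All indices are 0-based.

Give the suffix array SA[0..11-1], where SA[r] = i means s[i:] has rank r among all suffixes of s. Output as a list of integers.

rank | idx | suffix
   0 |  10 | a
   1 |   9 | aa
   2 |   2 | abaccecaa
   3 |   4 | accecaa
   4 |   1 | babaccecaa
   5 |   3 | baccecaa
   6 |   8 | caa
   7 |   5 | ccecaa
   8 |   6 | cecaa
   9 |   0 | ebabaccecaa
  10 |   7 | ecaa

[10, 9, 2, 4, 1, 3, 8, 5, 6, 0, 7]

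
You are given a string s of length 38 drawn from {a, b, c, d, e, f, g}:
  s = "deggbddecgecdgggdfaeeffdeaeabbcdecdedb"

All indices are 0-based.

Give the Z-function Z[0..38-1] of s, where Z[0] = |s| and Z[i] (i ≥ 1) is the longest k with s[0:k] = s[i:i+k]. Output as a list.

Z[0]=38
i=1: outside box; Z[1]=0
i=2: outside box; Z[2]=0
i=3: outside box; Z[3]=0
i=4: outside box; Z[4]=0
i=5: outside box; Z[5]=1 extend→box=[5,6)
i=6: outside box; Z[6]=2 extend→box=[6,8)
i=7: min(r-i=1, Z[1]=0)=0; Z[7]=0
i=8: outside box; Z[8]=0
i=9: outside box; Z[9]=0
i=10: outside box; Z[10]=0
i=11: outside box; Z[11]=0
i=12: outside box; Z[12]=1 extend→box=[12,13)
i=13: outside box; Z[13]=0
i=14: outside box; Z[14]=0
i=15: outside box; Z[15]=0
i=16: outside box; Z[16]=1 extend→box=[16,17)
i=17: outside box; Z[17]=0
i=18: outside box; Z[18]=0
i=19: outside box; Z[19]=0
i=20: outside box; Z[20]=0
i=21: outside box; Z[21]=0
i=22: outside box; Z[22]=0
i=23: outside box; Z[23]=2 extend→box=[23,25)
i=24: min(r-i=1, Z[1]=0)=0; Z[24]=0
i=25: outside box; Z[25]=0
i=26: outside box; Z[26]=0
i=27: outside box; Z[27]=0
i=28: outside box; Z[28]=0
i=29: outside box; Z[29]=0
i=30: outside box; Z[30]=0
i=31: outside box; Z[31]=2 extend→box=[31,33)
i=32: min(r-i=1, Z[1]=0)=0; Z[32]=0
i=33: outside box; Z[33]=0
i=34: outside box; Z[34]=2 extend→box=[34,36)
i=35: min(r-i=1, Z[1]=0)=0; Z[35]=0
i=36: outside box; Z[36]=1 extend→box=[36,37)
i=37: outside box; Z[37]=0

[38, 0, 0, 0, 0, 1, 2, 0, 0, 0, 0, 0, 1, 0, 0, 0, 1, 0, 0, 0, 0, 0, 0, 2, 0, 0, 0, 0, 0, 0, 0, 2, 0, 0, 2, 0, 1, 0]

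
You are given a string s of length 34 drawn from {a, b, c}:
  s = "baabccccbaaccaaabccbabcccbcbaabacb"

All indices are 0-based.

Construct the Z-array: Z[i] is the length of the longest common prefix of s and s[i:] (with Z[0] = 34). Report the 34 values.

Z[0]=34
i=1: fresh scan; Z[1]=0
i=2: fresh scan; Z[2]=0
i=3: fresh scan; Z[3]=1 grow→box=[3,4)
i=4: fresh scan; Z[4]=0
i=5: fresh scan; Z[5]=0
i=6: fresh scan; Z[6]=0
i=7: fresh scan; Z[7]=0
i=8: fresh scan; Z[8]=3 grow→box=[8,11)
i=9: min(r-i=2, Z[1]=0)=0; Z[9]=0
i=10: min(r-i=1, Z[2]=0)=0; Z[10]=0
i=11: fresh scan; Z[11]=0
i=12: fresh scan; Z[12]=0
i=13: fresh scan; Z[13]=0
i=14: fresh scan; Z[14]=0
i=15: fresh scan; Z[15]=0
i=16: fresh scan; Z[16]=1 grow→box=[16,17)
i=17: fresh scan; Z[17]=0
i=18: fresh scan; Z[18]=0
i=19: fresh scan; Z[19]=2 grow→box=[19,21)
i=20: min(r-i=1, Z[1]=0)=0; Z[20]=0
i=21: fresh scan; Z[21]=1 grow→box=[21,22)
i=22: fresh scan; Z[22]=0
i=23: fresh scan; Z[23]=0
i=24: fresh scan; Z[24]=0
i=25: fresh scan; Z[25]=1 grow→box=[25,26)
i=26: fresh scan; Z[26]=0
i=27: fresh scan; Z[27]=4 grow→box=[27,31)
i=28: min(r-i=3, Z[1]=0)=0; Z[28]=0
i=29: min(r-i=2, Z[2]=0)=0; Z[29]=0
i=30: min(r-i=1, Z[3]=1)=1; Z[30]=2 grow→box=[30,32)
i=31: min(r-i=1, Z[1]=0)=0; Z[31]=0
i=32: fresh scan; Z[32]=0
i=33: fresh scan; Z[33]=1 grow→box=[33,34)

[34, 0, 0, 1, 0, 0, 0, 0, 3, 0, 0, 0, 0, 0, 0, 0, 1, 0, 0, 2, 0, 1, 0, 0, 0, 1, 0, 4, 0, 0, 2, 0, 0, 1]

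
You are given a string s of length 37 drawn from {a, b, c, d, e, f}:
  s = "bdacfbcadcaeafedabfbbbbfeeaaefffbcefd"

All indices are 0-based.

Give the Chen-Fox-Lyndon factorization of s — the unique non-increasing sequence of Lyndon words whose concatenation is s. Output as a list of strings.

emit factor 1: 'bd' (i=0, period=2)
emit factor 2: 'acfbcadcaeafed' (i=2, period=14)
emit factor 3: 'abfbbbbfee' (i=16, period=10)
emit factor 4: 'aaefffbcefd' (i=26, period=11)

["bd", "acfbcadcaeafed", "abfbbbbfee", "aaefffbcefd"]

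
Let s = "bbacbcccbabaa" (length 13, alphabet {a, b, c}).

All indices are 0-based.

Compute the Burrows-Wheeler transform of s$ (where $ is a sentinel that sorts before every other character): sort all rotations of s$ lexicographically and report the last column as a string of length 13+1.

rank  rotation        last
    0  $bbacbcccbabaa  a
    1  a$bbacbcccbaba  a
    2  aa$bbacbcccbab  b
    3  abaa$bbacbcccb  b
    4  acbcccbabaa$bb  b
    5  baa$bbacbcccba  a
    6  babaa$bbacbccc  c
    7  bacbcccbabaa$b  b
    8  bbacbcccbabaa$  $
    9  bcccbabaa$bbac  c
   10  cbabaa$bbacbcc  c
   11  cbcccbabaa$bba  a
   12  ccbabaa$bbacbc  c
   13  cccbabaa$bbacb  b

aabbbacb$ccacb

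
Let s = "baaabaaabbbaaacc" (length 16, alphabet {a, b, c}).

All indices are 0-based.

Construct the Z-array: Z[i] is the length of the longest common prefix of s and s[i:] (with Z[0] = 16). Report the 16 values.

Z[0]=16
i=1: fresh scan; Z[1]=0
i=2: fresh scan; Z[2]=0
i=3: fresh scan; Z[3]=0
i=4: fresh scan; Z[4]=5 scan→box=[4,9)
i=5: min(r-i=4, Z[1]=0)=0; Z[5]=0
i=6: min(r-i=3, Z[2]=0)=0; Z[6]=0
i=7: min(r-i=2, Z[3]=0)=0; Z[7]=0
i=8: min(r-i=1, Z[4]=5)=1; Z[8]=1
i=9: fresh scan; Z[9]=1 scan→box=[9,10)
i=10: fresh scan; Z[10]=4 scan→box=[10,14)
i=11: min(r-i=3, Z[1]=0)=0; Z[11]=0
i=12: min(r-i=2, Z[2]=0)=0; Z[12]=0
i=13: min(r-i=1, Z[3]=0)=0; Z[13]=0
i=14: fresh scan; Z[14]=0
i=15: fresh scan; Z[15]=0

[16, 0, 0, 0, 5, 0, 0, 0, 1, 1, 4, 0, 0, 0, 0, 0]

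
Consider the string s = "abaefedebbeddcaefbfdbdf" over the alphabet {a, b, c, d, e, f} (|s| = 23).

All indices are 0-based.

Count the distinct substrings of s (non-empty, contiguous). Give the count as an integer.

255

rank | idx | suffix
   0 |   0 | abaefedebbeddcaefbfdbdf
   1 |  14 | aefbfdbdf
   2 |   2 | aefedebbeddcaefbfdbdf
   3 |   1 | baefedebbeddcaefbfdbdf
   4 |   8 | bbeddcaefbfdbdf
   5 |  20 | bdf
   6 |   9 | beddcaefbfdbdf
   7 |  17 | bfdbdf
   8 |  13 | caefbfdbdf
   9 |  19 | dbdf
  10 |  12 | dcaefbfdbdf
  11 |  11 | ddcaefbfdbdf
  12 |   6 | debbeddcaefbfdbdf
  13 |  21 | df
  14 |   7 | ebbeddcaefbfdbdf
  15 |  10 | eddcaefbfdbdf
  16 |   5 | edebbeddcaefbfdbdf
  17 |  15 | efbfdbdf
  18 |   3 | efedebbeddcaefbfdbdf
  19 |  22 | f
  20 |  16 | fbfdbdf
  21 |  18 | fdbdf
  22 |   4 | fedebbeddcaefbfdbdf

SA = [0, 14, 2, 1, 8, 20, 9, 17, 13, 19, 12, 11, 6, 21, 7, 10, 5, 15, 3, 22, 16, 18, 4]
rank  pair      lcp
   1  s[0:],s[14:]  1  'a'
   2  s[14:],s[2:]  3  'aef'
   3  s[2:],s[1:]  0  ''
   4  s[1:],s[8:]  1  'b'
   5  s[8:],s[20:]  1  'b'
   6  s[20:],s[9:]  1  'b'
   7  s[9:],s[17:]  1  'b'
   8  s[17:],s[13:]  0  ''
   9  s[13:],s[19:]  0  ''
  10  s[19:],s[12:]  1  'd'
  11  s[12:],s[11:]  1  'd'
  12  s[11:],s[6:]  1  'd'
  13  s[6:],s[21:]  1  'd'
  14  s[21:],s[7:]  0  ''
  15  s[7:],s[10:]  1  'e'
  16  s[10:],s[5:]  2  'ed'
  17  s[5:],s[15:]  1  'e'
  18  s[15:],s[3:]  2  'ef'
  19  s[3:],s[22:]  0  ''
  20  s[22:],s[16:]  1  'f'
  21  s[16:],s[18:]  1  'f'
  22  s[18:],s[4:]  1  'f'

n(n+1)/2 = 23·24/2 = 276
Σ LCP = 0 + 1 + 3 + 0 + 1 + 1 + 1 + 1 + 0 + 0 + 1 + 1 + 1 + 1 + 0 + 1 + 2 + 1 + 2 + 0 + 1 + 1 + 1 = 21
distinct = 276 − 21 = 255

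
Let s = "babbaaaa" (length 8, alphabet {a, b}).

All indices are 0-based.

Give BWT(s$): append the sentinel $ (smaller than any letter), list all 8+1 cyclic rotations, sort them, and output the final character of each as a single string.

rank  rotation   last
    0  $babbaaaa  a
    1  a$babbaaa  a
    2  aa$babbaa  a
    3  aaa$babba  a
    4  aaaa$babb  b
    5  abbaaaa$b  b
    6  baaaa$bab  b
    7  babbaaaa$  $
    8  bbaaaa$ba  a

aaaabbb$a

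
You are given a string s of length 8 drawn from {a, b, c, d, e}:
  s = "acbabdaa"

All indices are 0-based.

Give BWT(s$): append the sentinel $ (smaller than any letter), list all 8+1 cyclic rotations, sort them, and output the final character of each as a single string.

aadb$caab

rank  rotation   last
    0  $acbabdaa  a
    1  a$acbabda  a
    2  aa$acbabd  d
    3  abdaa$acb  b
    4  acbabdaa$  $
    5  babdaa$ac  c
    6  bdaa$acba  a
    7  cbabdaa$a  a
    8  daa$acbab  b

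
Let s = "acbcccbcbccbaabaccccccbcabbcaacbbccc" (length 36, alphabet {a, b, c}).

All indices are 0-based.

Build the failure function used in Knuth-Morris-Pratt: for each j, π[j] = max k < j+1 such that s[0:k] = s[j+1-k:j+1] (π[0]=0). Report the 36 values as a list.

π[0] = 0
j=1 s[j]='c': π[1]=0 (border '')
j=2 s[j]='b': π[2]=0 (border '')
j=3 s[j]='c': π[3]=0 (border '')
j=4 s[j]='c': π[4]=0 (border '')
j=5 s[j]='c': π[5]=0 (border '')
j=6 s[j]='b': π[6]=0 (border '')
j=7 s[j]='c': π[7]=0 (border '')
j=8 s[j]='b': π[8]=0 (border '')
j=9 s[j]='c': π[9]=0 (border '')
j=10 s[j]='c': π[10]=0 (border '')
j=11 s[j]='b': π[11]=0 (border '')
j=12 s[j]='a': π[12]=1 (border 'a')
j=13 s[j]='a': k: 1→0; π[13]=1 (border 'a')
j=14 s[j]='b': k: 1→0; π[14]=0 (border '')
j=15 s[j]='a': π[15]=1 (border 'a')
j=16 s[j]='c': π[16]=2 (border 'ac')
j=17 s[j]='c': k: 2→0; π[17]=0 (border '')
j=18 s[j]='c': π[18]=0 (border '')
j=19 s[j]='c': π[19]=0 (border '')
j=20 s[j]='c': π[20]=0 (border '')
j=21 s[j]='c': π[21]=0 (border '')
j=22 s[j]='b': π[22]=0 (border '')
j=23 s[j]='c': π[23]=0 (border '')
j=24 s[j]='a': π[24]=1 (border 'a')
j=25 s[j]='b': k: 1→0; π[25]=0 (border '')
j=26 s[j]='b': π[26]=0 (border '')
j=27 s[j]='c': π[27]=0 (border '')
j=28 s[j]='a': π[28]=1 (border 'a')
j=29 s[j]='a': k: 1→0; π[29]=1 (border 'a')
j=30 s[j]='c': π[30]=2 (border 'ac')
j=31 s[j]='b': π[31]=3 (border 'acb')
j=32 s[j]='b': k: 3→0; π[32]=0 (border '')
j=33 s[j]='c': π[33]=0 (border '')
j=34 s[j]='c': π[34]=0 (border '')
j=35 s[j]='c': π[35]=0 (border '')

[0, 0, 0, 0, 0, 0, 0, 0, 0, 0, 0, 0, 1, 1, 0, 1, 2, 0, 0, 0, 0, 0, 0, 0, 1, 0, 0, 0, 1, 1, 2, 3, 0, 0, 0, 0]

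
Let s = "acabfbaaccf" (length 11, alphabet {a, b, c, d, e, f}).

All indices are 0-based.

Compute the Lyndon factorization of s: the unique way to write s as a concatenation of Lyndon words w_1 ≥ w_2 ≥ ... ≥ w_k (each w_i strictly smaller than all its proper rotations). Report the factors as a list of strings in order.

emit factor 1: 'ac' (i=0, period=2)
emit factor 2: 'abfb' (i=2, period=4)
emit factor 3: 'aaccf' (i=6, period=5)

["ac", "abfb", "aaccf"]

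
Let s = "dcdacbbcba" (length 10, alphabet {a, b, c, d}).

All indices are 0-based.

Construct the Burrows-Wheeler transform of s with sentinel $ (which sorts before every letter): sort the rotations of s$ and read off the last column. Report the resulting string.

abdccbbadc$

rank  rotation     last
    0  $dcdacbbcba  a
    1  a$dcdacbbcb  b
    2  acbbcba$dcd  d
    3  ba$dcdacbbc  c
    4  bbcba$dcdac  c
    5  bcba$dcdacb  b
    6  cba$dcdacbb  b
    7  cbbcba$dcda  a
    8  cdacbbcba$d  d
    9  dacbbcba$dc  c
   10  dcdacbbcba$  $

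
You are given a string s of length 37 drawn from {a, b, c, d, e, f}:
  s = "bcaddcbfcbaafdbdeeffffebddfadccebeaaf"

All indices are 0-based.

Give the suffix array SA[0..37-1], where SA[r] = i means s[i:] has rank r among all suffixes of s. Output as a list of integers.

[34, 10, 27, 2, 35, 11, 9, 0, 23, 14, 32, 6, 1, 8, 5, 29, 30, 13, 4, 28, 3, 24, 15, 25, 33, 22, 31, 16, 17, 36, 26, 7, 12, 21, 20, 19, 18]

sorted suffixes:
  #0 SA[0]=34  'aaf'
  #1 SA[1]=10  'aafdbdeeffffebddfadccebeaaf'
  #2 SA[2]=27  'adccebeaaf'
  #3 SA[3]=2  'addcbfcbaafdbdeeffffebddfadccebeaaf'
  #4 SA[4]=35  'af'
  #5 SA[5]=11  'afdbdeeffffebddfadccebeaaf'
  #6 SA[6]=9  'baafdbdeeffffebddfadccebeaaf'
  #7 SA[7]=0  'bcaddcbfcbaafdbdeeffffebddfadccebeaaf'
  #8 SA[8]=23  'bddfadccebeaaf'
  #9 SA[9]=14  'bdeeffffebddfadccebeaaf'
  #10 SA[10]=32  'beaaf'
  #11 SA[11]=6  'bfcbaafdbdeeffffebddfadccebeaaf'
  #12 SA[12]=1  'caddcbfcbaafdbdeeffffebddfadccebeaaf'
  #13 SA[13]=8  'cbaafdbdeeffffebddfadccebeaaf'
  #14 SA[14]=5  'cbfcbaafdbdeeffffebddfadccebeaaf'
  #15 SA[15]=29  'ccebeaaf'
  #16 SA[16]=30  'cebeaaf'
  #17 SA[17]=13  'dbdeeffffebddfadccebeaaf'
  #18 SA[18]=4  'dcbfcbaafdbdeeffffebddfadccebeaaf'
  #19 SA[19]=28  'dccebeaaf'
  #20 SA[20]=3  'ddcbfcbaafdbdeeffffebddfadccebeaaf'
  #21 SA[21]=24  'ddfadccebeaaf'
  #22 SA[22]=15  'deeffffebddfadccebeaaf'
  #23 SA[23]=25  'dfadccebeaaf'
  #24 SA[24]=33  'eaaf'
  #25 SA[25]=22  'ebddfadccebeaaf'
  #26 SA[26]=31  'ebeaaf'
  #27 SA[27]=16  'eeffffebddfadccebeaaf'
  #28 SA[28]=17  'effffebddfadccebeaaf'
  #29 SA[29]=36  'f'
  #30 SA[30]=26  'fadccebeaaf'
  #31 SA[31]=7  'fcbaafdbdeeffffebddfadccebeaaf'
  #32 SA[32]=12  'fdbdeeffffebddfadccebeaaf'
  #33 SA[33]=21  'febddfadccebeaaf'
  #34 SA[34]=20  'ffebddfadccebeaaf'
  #35 SA[35]=19  'fffebddfadccebeaaf'
  #36 SA[36]=18  'ffffebddfadccebeaaf'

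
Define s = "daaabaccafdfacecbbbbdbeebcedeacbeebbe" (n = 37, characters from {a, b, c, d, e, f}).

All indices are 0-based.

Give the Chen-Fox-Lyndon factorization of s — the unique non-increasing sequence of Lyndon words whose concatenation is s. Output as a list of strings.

["d", "aaabaccafdfacecbbbbdbeebcedeacbeebbe"]

emit factor 1: 'd' (i=0, period=1)
emit factor 2: 'aaabaccafdfacecbbbbdbeebcedeacbeebbe' (i=1, period=36)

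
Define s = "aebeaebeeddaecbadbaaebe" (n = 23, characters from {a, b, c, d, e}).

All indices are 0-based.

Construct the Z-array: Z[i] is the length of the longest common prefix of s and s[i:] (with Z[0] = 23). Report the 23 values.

Z[0]=23
i=1: i≥r, start 0; Z[1]=0
i=2: i≥r, start 0; Z[2]=0
i=3: i≥r, start 0; Z[3]=0
i=4: i≥r, start 0; Z[4]=4 scan→box=[4,8)
i=5: min(r-i=3, Z[1]=0)=0; Z[5]=0
i=6: min(r-i=2, Z[2]=0)=0; Z[6]=0
i=7: min(r-i=1, Z[3]=0)=0; Z[7]=0
i=8: i≥r, start 0; Z[8]=0
i=9: i≥r, start 0; Z[9]=0
i=10: i≥r, start 0; Z[10]=0
i=11: i≥r, start 0; Z[11]=2 scan→box=[11,13)
i=12: min(r-i=1, Z[1]=0)=0; Z[12]=0
i=13: i≥r, start 0; Z[13]=0
i=14: i≥r, start 0; Z[14]=0
i=15: i≥r, start 0; Z[15]=1 scan→box=[15,16)
i=16: i≥r, start 0; Z[16]=0
i=17: i≥r, start 0; Z[17]=0
i=18: i≥r, start 0; Z[18]=1 scan→box=[18,19)
i=19: i≥r, start 0; Z[19]=4 scan→box=[19,23)
i=20: min(r-i=3, Z[1]=0)=0; Z[20]=0
i=21: min(r-i=2, Z[2]=0)=0; Z[21]=0
i=22: min(r-i=1, Z[3]=0)=0; Z[22]=0

[23, 0, 0, 0, 4, 0, 0, 0, 0, 0, 0, 2, 0, 0, 0, 1, 0, 0, 1, 4, 0, 0, 0]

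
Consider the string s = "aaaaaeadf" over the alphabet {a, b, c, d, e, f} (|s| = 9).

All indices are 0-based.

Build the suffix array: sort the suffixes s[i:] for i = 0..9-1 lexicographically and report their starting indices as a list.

[0, 1, 2, 3, 6, 4, 7, 5, 8]

rank→(start, suffix):
  0 → (0, 'aaaaaeadf')
  1 → (1, 'aaaaeadf')
  2 → (2, 'aaaeadf')
  3 → (3, 'aaeadf')
  4 → (6, 'adf')
  5 → (4, 'aeadf')
  6 → (7, 'df')
  7 → (5, 'eadf')
  8 → (8, 'f')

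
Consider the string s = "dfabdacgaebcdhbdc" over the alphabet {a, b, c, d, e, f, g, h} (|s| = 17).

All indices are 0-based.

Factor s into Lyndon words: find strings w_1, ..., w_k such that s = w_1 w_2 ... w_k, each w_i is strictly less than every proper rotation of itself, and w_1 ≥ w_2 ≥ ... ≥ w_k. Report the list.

emit factor 1: 'df' (i=0, period=2)
emit factor 2: 'abdacgaebcdhbdc' (i=2, period=15)

["df", "abdacgaebcdhbdc"]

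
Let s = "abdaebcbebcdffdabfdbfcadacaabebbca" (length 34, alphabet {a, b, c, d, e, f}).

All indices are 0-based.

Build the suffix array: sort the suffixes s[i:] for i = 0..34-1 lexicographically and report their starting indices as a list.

[33, 26, 0, 27, 15, 24, 22, 3, 30, 31, 5, 9, 1, 28, 7, 19, 16, 32, 25, 21, 6, 10, 14, 23, 2, 18, 11, 29, 4, 8, 20, 13, 17, 12]

rank→(start, suffix):
  0 → (33, 'a')
  1 → (26, 'aabebbca')
  2 → (0, 'abdaebcbebcdffdabfdbfcadacaabebbca')
  3 → (27, 'abebbca')
  4 → (15, 'abfdbfcadacaabebbca')
  5 → (24, 'acaabebbca')
  6 → (22, 'adacaabebbca')
  7 → (3, 'aebcbebcdffdabfdbfcadacaabebbca')
  8 → (30, 'bbca')
  9 → (31, 'bca')
  10 → (5, 'bcbebcdffdabfdbfcadacaabebbca')
  11 → (9, 'bcdffdabfdbfcadacaabebbca')
  12 → (1, 'bdaebcbebcdffdabfdbfcadacaabebbca')
  13 → (28, 'bebbca')
  14 → (7, 'bebcdffdabfdbfcadacaabebbca')
  15 → (19, 'bfcadacaabebbca')
  16 → (16, 'bfdbfcadacaabebbca')
  17 → (32, 'ca')
  18 → (25, 'caabebbca')
  19 → (21, 'cadacaabebbca')
  20 → (6, 'cbebcdffdabfdbfcadacaabebbca')
  21 → (10, 'cdffdabfdbfcadacaabebbca')
  22 → (14, 'dabfdbfcadacaabebbca')
  23 → (23, 'dacaabebbca')
  24 → (2, 'daebcbebcdffdabfdbfcadacaabebbca')
  25 → (18, 'dbfcadacaabebbca')
  26 → (11, 'dffdabfdbfcadacaabebbca')
  27 → (29, 'ebbca')
  28 → (4, 'ebcbebcdffdabfdbfcadacaabebbca')
  29 → (8, 'ebcdffdabfdbfcadacaabebbca')
  30 → (20, 'fcadacaabebbca')
  31 → (13, 'fdabfdbfcadacaabebbca')
  32 → (17, 'fdbfcadacaabebbca')
  33 → (12, 'ffdabfdbfcadacaabebbca')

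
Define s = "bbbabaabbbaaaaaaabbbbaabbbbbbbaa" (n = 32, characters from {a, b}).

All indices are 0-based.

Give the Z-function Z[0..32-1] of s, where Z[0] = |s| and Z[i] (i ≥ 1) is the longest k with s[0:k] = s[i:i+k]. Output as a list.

[32, 2, 1, 0, 1, 0, 0, 4, 2, 1, 0, 0, 0, 0, 0, 0, 0, 3, 4, 2, 1, 0, 0, 3, 3, 3, 3, 4, 2, 1, 0, 0]

Z[0]=32
i=1: i≥r, start 0; Z[1]=2 extend→box=[1,3)
i=2: min(r-i=1, Z[1]=2)=1; Z[2]=1
i=3: i≥r, start 0; Z[3]=0
i=4: i≥r, start 0; Z[4]=1 extend→box=[4,5)
i=5: i≥r, start 0; Z[5]=0
i=6: i≥r, start 0; Z[6]=0
i=7: i≥r, start 0; Z[7]=4 extend→box=[7,11)
i=8: min(r-i=3, Z[1]=2)=2; Z[8]=2
i=9: min(r-i=2, Z[2]=1)=1; Z[9]=1
i=10: min(r-i=1, Z[3]=0)=0; Z[10]=0
i=11: i≥r, start 0; Z[11]=0
i=12: i≥r, start 0; Z[12]=0
i=13: i≥r, start 0; Z[13]=0
i=14: i≥r, start 0; Z[14]=0
i=15: i≥r, start 0; Z[15]=0
i=16: i≥r, start 0; Z[16]=0
i=17: i≥r, start 0; Z[17]=3 extend→box=[17,20)
i=18: min(r-i=2, Z[1]=2)=2; Z[18]=4 extend→box=[18,22)
i=19: min(r-i=3, Z[1]=2)=2; Z[19]=2
i=20: min(r-i=2, Z[2]=1)=1; Z[20]=1
i=21: min(r-i=1, Z[3]=0)=0; Z[21]=0
i=22: i≥r, start 0; Z[22]=0
i=23: i≥r, start 0; Z[23]=3 extend→box=[23,26)
i=24: min(r-i=2, Z[1]=2)=2; Z[24]=3 extend→box=[24,27)
i=25: min(r-i=2, Z[1]=2)=2; Z[25]=3 extend→box=[25,28)
i=26: min(r-i=2, Z[1]=2)=2; Z[26]=3 extend→box=[26,29)
i=27: min(r-i=2, Z[1]=2)=2; Z[27]=4 extend→box=[27,31)
i=28: min(r-i=3, Z[1]=2)=2; Z[28]=2
i=29: min(r-i=2, Z[2]=1)=1; Z[29]=1
i=30: min(r-i=1, Z[3]=0)=0; Z[30]=0
i=31: i≥r, start 0; Z[31]=0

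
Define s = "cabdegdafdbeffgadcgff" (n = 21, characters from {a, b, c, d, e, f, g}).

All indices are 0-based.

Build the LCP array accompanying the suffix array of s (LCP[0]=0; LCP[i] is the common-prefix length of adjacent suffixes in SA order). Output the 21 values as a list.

rank | idx | suffix
   0 |   1 | abdegdafdbeffgadcgff
   1 |  15 | adcgff
   2 |   7 | afdbeffgadcgff
   3 |   2 | bdegdafdbeffgadcgff
   4 |  10 | beffgadcgff
   5 |   0 | cabdegdafdbeffgadcgff
   6 |  17 | cgff
   7 |   6 | dafdbeffgadcgff
   8 |   9 | dbeffgadcgff
   9 |  16 | dcgff
  10 |   3 | degdafdbeffgadcgff
  11 |  11 | effgadcgff
  12 |   4 | egdafdbeffgadcgff
  13 |  20 | f
  14 |   8 | fdbeffgadcgff
  15 |  19 | ff
  16 |  12 | ffgadcgff
  17 |  13 | fgadcgff
  18 |  14 | gadcgff
  19 |   5 | gdafdbeffgadcgff
  20 |  18 | gff

SA = [1, 15, 7, 2, 10, 0, 17, 6, 9, 16, 3, 11, 4, 20, 8, 19, 12, 13, 14, 5, 18]
i: (SA[i-1],SA[i]) lcp shared
  1: (1,15) 1 'a'
  2: (15,7) 1 'a'
  3: (7,2) 0 ''
  4: (2,10) 1 'b'
  5: (10,0) 0 ''
  6: (0,17) 1 'c'
  7: (17,6) 0 ''
  8: (6,9) 1 'd'
  9: (9,16) 1 'd'
  10: (16,3) 1 'd'
  11: (3,11) 0 ''
  12: (11,4) 1 'e'
  13: (4,20) 0 ''
  14: (20,8) 1 'f'
  15: (8,19) 1 'f'
  16: (19,12) 2 'ff'
  17: (12,13) 1 'f'
  18: (13,14) 0 ''
  19: (14,5) 1 'g'
  20: (5,18) 1 'g'

[0, 1, 1, 0, 1, 0, 1, 0, 1, 1, 1, 0, 1, 0, 1, 1, 2, 1, 0, 1, 1]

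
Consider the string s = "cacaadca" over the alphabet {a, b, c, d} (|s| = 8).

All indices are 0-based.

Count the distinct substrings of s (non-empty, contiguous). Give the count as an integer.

29

sorted suffixes:
  #0 SA[0]=7  'a'
  #1 SA[1]=3  'aadca'
  #2 SA[2]=1  'acaadca'
  #3 SA[3]=4  'adca'
  #4 SA[4]=6  'ca'
  #5 SA[5]=2  'caadca'
  #6 SA[6]=0  'cacaadca'
  #7 SA[7]=5  'dca'

SA = [7, 3, 1, 4, 6, 2, 0, 5]
i: (SA[i-1],SA[i]) lcp shared
  1: (7,3) 1 'a'
  2: (3,1) 1 'a'
  3: (1,4) 1 'a'
  4: (4,6) 0 ''
  5: (6,2) 2 'ca'
  6: (2,0) 2 'ca'
  7: (0,5) 0 ''

n(n+1)/2 = 8·9/2 = 36
Σ LCP = 0 + 1 + 1 + 1 + 0 + 2 + 2 + 0 = 7
distinct = 36 − 7 = 29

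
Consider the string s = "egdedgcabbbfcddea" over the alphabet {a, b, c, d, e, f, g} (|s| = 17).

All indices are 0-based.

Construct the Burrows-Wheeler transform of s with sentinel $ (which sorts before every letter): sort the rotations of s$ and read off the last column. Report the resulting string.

rank  rotation            last
    0  $egdedgcabbbfcddea  a
    1  a$egdedgcabbbfcdde  e
    2  abbbfcddea$egdedgc  c
    3  bbbfcddea$egdedgca  a
    4  bbfcddea$egdedgcab  b
    5  bfcddea$egdedgcabb  b
    6  cabbbfcddea$egdedg  g
    7  cddea$egdedgcabbbf  f
    8  ddea$egdedgcabbbfc  c
    9  dea$egdedgcabbbfcd  d
   10  dedgcabbbfcddea$eg  g
   11  dgcabbbfcddea$egde  e
   12  ea$egdedgcabbbfcdd  d
   13  edgcabbbfcddea$egd  d
   14  egdedgcabbbfcddea$  $
   15  fcddea$egdedgcabbb  b
   16  gcabbbfcddea$egded  d
   17  gdedgcabbbfcddea$e  e

aecabbgfcdgedd$bde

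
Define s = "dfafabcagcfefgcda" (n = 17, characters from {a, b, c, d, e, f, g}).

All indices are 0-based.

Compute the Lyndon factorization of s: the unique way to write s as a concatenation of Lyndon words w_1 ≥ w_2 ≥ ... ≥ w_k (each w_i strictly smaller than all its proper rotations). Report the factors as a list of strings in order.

emit factor 1: 'df' (i=0, period=2)
emit factor 2: 'af' (i=2, period=2)
emit factor 3: 'abcagcfefgcd' (i=4, period=12)
emit factor 4: 'a' (i=16, period=1)

["df", "af", "abcagcfefgcd", "a"]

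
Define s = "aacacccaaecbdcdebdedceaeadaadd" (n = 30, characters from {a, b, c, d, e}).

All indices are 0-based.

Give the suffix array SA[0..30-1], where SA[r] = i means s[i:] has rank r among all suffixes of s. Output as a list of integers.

[0, 26, 7, 1, 3, 24, 27, 22, 8, 11, 16, 6, 2, 10, 5, 4, 13, 20, 29, 25, 12, 19, 28, 14, 17, 23, 21, 15, 9, 18]

sorted suffixes:
  #0 SA[0]=0  'aacacccaaecbdcdebdedceaeadaadd'
  #1 SA[1]=26  'aadd'
  #2 SA[2]=7  'aaecbdcdebdedceaeadaadd'
  #3 SA[3]=1  'acacccaaecbdcdebdedceaeadaadd'
  #4 SA[4]=3  'acccaaecbdcdebdedceaeadaadd'
  #5 SA[5]=24  'adaadd'
  #6 SA[6]=27  'add'
  #7 SA[7]=22  'aeadaadd'
  #8 SA[8]=8  'aecbdcdebdedceaeadaadd'
  #9 SA[9]=11  'bdcdebdedceaeadaadd'
  #10 SA[10]=16  'bdedceaeadaadd'
  #11 SA[11]=6  'caaecbdcdebdedceaeadaadd'
  #12 SA[12]=2  'cacccaaecbdcdebdedceaeadaadd'
  #13 SA[13]=10  'cbdcdebdedceaeadaadd'
  #14 SA[14]=5  'ccaaecbdcdebdedceaeadaadd'
  #15 SA[15]=4  'cccaaecbdcdebdedceaeadaadd'
  #16 SA[16]=13  'cdebdedceaeadaadd'
  #17 SA[17]=20  'ceaeadaadd'
  #18 SA[18]=29  'd'
  #19 SA[19]=25  'daadd'
  #20 SA[20]=12  'dcdebdedceaeadaadd'
  #21 SA[21]=19  'dceaeadaadd'
  #22 SA[22]=28  'dd'
  #23 SA[23]=14  'debdedceaeadaadd'
  #24 SA[24]=17  'dedceaeadaadd'
  #25 SA[25]=23  'eadaadd'
  #26 SA[26]=21  'eaeadaadd'
  #27 SA[27]=15  'ebdedceaeadaadd'
  #28 SA[28]=9  'ecbdcdebdedceaeadaadd'
  #29 SA[29]=18  'edceaeadaadd'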